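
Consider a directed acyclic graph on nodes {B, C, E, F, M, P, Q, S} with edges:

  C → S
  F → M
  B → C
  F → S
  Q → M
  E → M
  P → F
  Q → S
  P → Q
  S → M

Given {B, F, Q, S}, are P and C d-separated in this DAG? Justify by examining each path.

Yes

6 paths connect P and C; each must be blocked for d-separation to hold:
  1. P → F → M ← S ← C — F:chain[blocks]; M:collider[blocks]; S:chain[blocks] ⇒ blocked
  2. P → F → M ← Q → S ← C — F:chain[blocks]; M:collider[blocks]; Q:fork[blocks]; S:collider[open] ⇒ blocked
  3. P → F → S ← C — F:chain[blocks]; S:collider[open] ⇒ blocked
  4. P → Q → M ← S ← C — Q:chain[blocks]; M:collider[blocks]; S:chain[blocks] ⇒ blocked
  5. P → Q → M ← F → S ← C — Q:chain[blocks]; M:collider[blocks]; F:fork[blocks]; S:collider[open] ⇒ blocked
  6. P → Q → S ← C — Q:chain[blocks]; S:collider[open] ⇒ blocked
Every path is blocked, so P and C are d-separated given {B, F, Q, S}.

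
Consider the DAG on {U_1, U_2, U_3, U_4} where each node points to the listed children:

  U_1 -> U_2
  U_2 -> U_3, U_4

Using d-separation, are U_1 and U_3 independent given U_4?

No

There is one path between U_1 and U_3:
Path 1: U_1 → U_2 → U_3
  U_2 is a chain and U_2 is not conditioned on — no node blocks this path, so it is active.
Since the path U_1 → U_2 → U_3 is active, U_1 and U_3 are not d-separated given {U_4}.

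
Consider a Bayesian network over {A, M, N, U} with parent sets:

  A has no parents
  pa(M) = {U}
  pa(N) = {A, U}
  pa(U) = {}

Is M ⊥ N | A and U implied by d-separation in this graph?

The only undirected path from M to N is:
Path 1: M ← U → N
  U is a fork here and U is conditioned on, so the path is blocked at U.
All paths are blocked; M ⊥ N | {A, U} holds.

Yes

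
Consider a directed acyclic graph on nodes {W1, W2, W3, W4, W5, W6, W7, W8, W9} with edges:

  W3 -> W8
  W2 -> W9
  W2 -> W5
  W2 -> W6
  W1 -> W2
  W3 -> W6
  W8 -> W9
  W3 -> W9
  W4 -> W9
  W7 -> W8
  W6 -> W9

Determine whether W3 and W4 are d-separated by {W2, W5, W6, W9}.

No

We examine all 4 paths between W3 and W4:
Path 1: W3 → W8 → W9 ← W4
  W8 is a chain and W8 is not conditioned on; W9 is a collider and W9 is conditioned on, which opens it — no node blocks this path, so it is active.
Path 2: W3 → W6 ← W2 → W9 ← W4
  W2 is a fork here and W2 is conditioned on, so the path is blocked at W2.
Path 3: W3 → W6 → W9 ← W4
  W6 is a chain here and W6 is conditioned on, so the path is blocked at W6.
Path 4: W3 → W9 ← W4
  W9 is a collider and W9 is conditioned on, which opens it — no node blocks this path, so it is active.
Since the path W3 → W8 → W9 ← W4 is active, W3 and W4 are not d-separated given {W2, W5, W6, W9}.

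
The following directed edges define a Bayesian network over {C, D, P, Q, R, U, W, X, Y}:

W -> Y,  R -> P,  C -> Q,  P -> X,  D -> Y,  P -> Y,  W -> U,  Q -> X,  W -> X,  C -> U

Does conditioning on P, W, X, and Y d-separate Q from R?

4 paths connect Q and R; each must be blocked for d-separation to hold:
Path 1: Q → X ← W → Y ← P ← R
  W is a fork here and W is conditioned on, so the path is blocked at W.
Path 2: Q → X ← P ← R
  P is a chain here and P is conditioned on, so the path is blocked at P.
Path 3: Q ← C → U ← W → X ← P ← R
  U is a collider here and neither U nor any of its descendants is conditioned on, so the collider stays closed — the path is blocked at U.
Path 4: Q ← C → U ← W → Y ← P ← R
  U is a collider here and neither U nor any of its descendants is conditioned on, so the collider stays closed — the path is blocked at U.
Every path is blocked, so Q and R are d-separated given {P, W, X, Y}.

Yes — Q and R are d-separated given {P, W, X, Y}.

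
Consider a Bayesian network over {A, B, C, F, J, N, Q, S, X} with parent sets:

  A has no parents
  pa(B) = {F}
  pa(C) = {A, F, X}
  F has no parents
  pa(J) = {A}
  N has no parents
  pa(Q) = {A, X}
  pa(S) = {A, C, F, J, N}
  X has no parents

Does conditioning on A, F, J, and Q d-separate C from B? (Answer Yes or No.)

Yes

Enumerating the 6 paths from C to B and testing each for blocking by {A, F, J, Q}:
Path 1: C ← F → B
  F is a fork here and F is conditioned on, so the path is blocked at F.
Path 2: C ← X → Q ← A → S ← F → B
  A is a fork here and A is conditioned on, so the path is blocked at A.
Path 3: C ← X → Q ← A → J → S ← F → B
  A is a fork here and A is conditioned on, so the path is blocked at A.
Path 4: C → S ← F → B
  S is a collider here and neither S nor any of its descendants is conditioned on, so the collider stays closed — the path is blocked at S.
Path 5: C ← A → S ← F → B
  A is a fork here and A is conditioned on, so the path is blocked at A.
Path 6: C ← A → J → S ← F → B
  A is a fork here and A is conditioned on, so the path is blocked at A.
All paths are blocked; C ⊥ B | {A, F, J, Q} holds.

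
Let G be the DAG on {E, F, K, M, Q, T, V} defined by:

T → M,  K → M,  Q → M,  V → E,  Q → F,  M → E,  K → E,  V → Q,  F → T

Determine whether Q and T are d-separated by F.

4 paths connect Q and T; each must be blocked for d-separation to hold:
Path 1: Q → F → T
  F is a chain here and F is conditioned on, so the path is blocked at F.
Path 2: Q ← V → E ← K → M ← T
  E is a collider here and neither E nor any of its descendants is conditioned on, so the collider stays closed — the path is blocked at E.
Path 3: Q ← V → E ← M ← T
  E is a collider here and neither E nor any of its descendants is conditioned on, so the collider stays closed — the path is blocked at E.
Path 4: Q → M ← T
  M is a collider here and neither M nor any of its descendants is conditioned on, so the collider stays closed — the path is blocked at M.
Since every path is blocked, d-separation holds.

Yes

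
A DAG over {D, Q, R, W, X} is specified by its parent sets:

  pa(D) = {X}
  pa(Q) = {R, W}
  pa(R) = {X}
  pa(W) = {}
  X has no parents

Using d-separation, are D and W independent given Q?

No

The only undirected path from D to W is:
Path 1: D ← X → R → Q ← W
  X is a fork and X is not conditioned on; R is a chain and R is not conditioned on; Q is a collider and Q is conditioned on, which opens it — no node blocks this path, so it is active.
At least one path is unblocked, so d-separation fails.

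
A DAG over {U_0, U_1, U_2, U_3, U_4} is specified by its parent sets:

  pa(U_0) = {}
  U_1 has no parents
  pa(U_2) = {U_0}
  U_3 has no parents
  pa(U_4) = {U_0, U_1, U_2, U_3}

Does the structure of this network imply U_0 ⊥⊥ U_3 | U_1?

2 paths connect U_0 and U_3; each must be blocked for d-separation to hold:
Path 1: U_0 → U_2 → U_4 ← U_3
  U_4 is a collider here and neither U_4 nor any of its descendants is conditioned on, so the collider stays closed — the path is blocked at U_4.
Path 2: U_0 → U_4 ← U_3
  U_4 is a collider here and neither U_4 nor any of its descendants is conditioned on, so the collider stays closed — the path is blocked at U_4.
Every path is blocked, so U_0 and U_3 are d-separated given {U_1}.

Yes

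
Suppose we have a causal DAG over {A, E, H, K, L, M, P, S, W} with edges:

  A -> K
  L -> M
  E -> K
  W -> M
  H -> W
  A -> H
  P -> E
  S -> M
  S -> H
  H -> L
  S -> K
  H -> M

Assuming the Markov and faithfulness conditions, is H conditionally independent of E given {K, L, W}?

We examine all 5 paths between H and E:
  1. H → L → M ← S → K ← E — L:chain[blocks]; M:collider[blocks]; S:fork[open]; K:collider[open] ⇒ blocked
  2. H → W → M ← S → K ← E — W:chain[blocks]; M:collider[blocks]; S:fork[open]; K:collider[open] ⇒ blocked
  3. H ← A → K ← E — A:fork[open]; K:collider[open] ⇒ active
  4. H ← S → K ← E — S:fork[open]; K:collider[open] ⇒ active
  5. H → M ← S → K ← E — M:collider[blocks]; S:fork[open]; K:collider[open] ⇒ blocked
Because an active path exists, H and E are not d-separated.

No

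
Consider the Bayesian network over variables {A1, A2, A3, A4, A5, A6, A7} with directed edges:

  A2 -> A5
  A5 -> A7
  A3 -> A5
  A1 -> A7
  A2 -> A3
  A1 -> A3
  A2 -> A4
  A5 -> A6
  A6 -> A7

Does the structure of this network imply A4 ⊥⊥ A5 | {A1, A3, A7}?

No — A4 and A5 are not d-separated given {A1, A3, A7}.

We examine all 4 paths between A4 and A5:
Path 1: A4 ← A2 → A3 ← A1 → A7 ← A6 ← A5
  A1 is a fork here and A1 is conditioned on, so the path is blocked at A1.
Path 2: A4 ← A2 → A3 ← A1 → A7 ← A5
  A1 is a fork here and A1 is conditioned on, so the path is blocked at A1.
Path 3: A4 ← A2 → A3 → A5
  A3 is a chain here and A3 is conditioned on, so the path is blocked at A3.
Path 4: A4 ← A2 → A5
  A2 is a fork and A2 is not conditioned on — no node blocks this path, so it is active.
Because an active path exists, A4 and A5 are not d-separated.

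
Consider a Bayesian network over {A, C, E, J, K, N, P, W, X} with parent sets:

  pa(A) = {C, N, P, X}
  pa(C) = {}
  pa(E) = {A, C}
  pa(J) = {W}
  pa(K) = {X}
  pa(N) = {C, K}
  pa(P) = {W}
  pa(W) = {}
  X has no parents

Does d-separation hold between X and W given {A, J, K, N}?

There are 4 undirected paths between X and W; checking each against the conditioning set {A, J, K, N}:
Path 1: X → K → N → A ← P ← W
  K is a chain here and K is conditioned on, so the path is blocked at K.
Path 2: X → K → N ← C → A ← P ← W
  K is a chain here and K is conditioned on, so the path is blocked at K.
Path 3: X → K → N ← C → E ← A ← P ← W
  K is a chain here and K is conditioned on, so the path is blocked at K.
Path 4: X → A ← P ← W
  A is a collider and A is conditioned on, which opens it; P is a chain and P is not conditioned on — no node blocks this path, so it is active.
Since the path X → A ← P ← W is active, X and W are not d-separated given {A, J, K, N}.

No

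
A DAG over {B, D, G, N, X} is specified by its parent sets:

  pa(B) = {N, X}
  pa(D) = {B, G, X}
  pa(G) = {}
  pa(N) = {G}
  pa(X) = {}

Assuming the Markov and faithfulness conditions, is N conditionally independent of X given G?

4 paths connect N and X; each must be blocked for d-separation to hold:
  1. N ← G → D ← B ← X — G:fork[blocks]; D:collider[blocks]; B:chain[open] ⇒ blocked
  2. N ← G → D ← X — G:fork[blocks]; D:collider[blocks] ⇒ blocked
  3. N → B ← X — B:collider[blocks] ⇒ blocked
  4. N → B → D ← X — B:chain[open]; D:collider[blocks] ⇒ blocked
All paths are blocked; N ⊥ X | {G} holds.

Yes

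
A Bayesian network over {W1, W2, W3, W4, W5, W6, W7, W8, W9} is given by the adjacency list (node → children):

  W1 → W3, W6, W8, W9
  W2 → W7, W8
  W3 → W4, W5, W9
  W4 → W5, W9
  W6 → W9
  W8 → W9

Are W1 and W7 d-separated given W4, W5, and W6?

Yes

We examine all 6 paths between W1 and W7:
Path 1: W1 → W8 ← W2 → W7
  W8 is a collider here and neither W8 nor any of its descendants is conditioned on, so the collider stays closed — the path is blocked at W8.
Path 2: W1 → W9 ← W8 ← W2 → W7
  W9 is a collider here and neither W9 nor any of its descendants is conditioned on, so the collider stays closed — the path is blocked at W9.
Path 3: W1 → W3 → W9 ← W8 ← W2 → W7
  W9 is a collider here and neither W9 nor any of its descendants is conditioned on, so the collider stays closed — the path is blocked at W9.
Path 4: W1 → W3 → W5 ← W4 → W9 ← W8 ← W2 → W7
  W4 is a fork here and W4 is conditioned on, so the path is blocked at W4.
Path 5: W1 → W3 → W4 → W9 ← W8 ← W2 → W7
  W4 is a chain here and W4 is conditioned on, so the path is blocked at W4.
Path 6: W1 → W6 → W9 ← W8 ← W2 → W7
  W6 is a chain here and W6 is conditioned on, so the path is blocked at W6.
Since every path is blocked, d-separation holds.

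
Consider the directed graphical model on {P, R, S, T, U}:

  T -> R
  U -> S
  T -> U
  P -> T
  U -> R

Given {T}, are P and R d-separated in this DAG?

There are 2 undirected paths between P and R; checking each against the conditioning set {T}:
Path 1: P → T → U → R
  T is a chain here and T is conditioned on, so the path is blocked at T.
Path 2: P → T → R
  T is a chain here and T is conditioned on, so the path is blocked at T.
Since every path is blocked, d-separation holds.

Yes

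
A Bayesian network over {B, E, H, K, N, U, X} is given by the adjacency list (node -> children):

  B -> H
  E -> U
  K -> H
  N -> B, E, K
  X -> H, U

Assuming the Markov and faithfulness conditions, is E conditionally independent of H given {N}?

3 paths connect E and H; each must be blocked for d-separation to hold:
Path 1: E ← N → B → H
  N is a fork here and N is conditioned on, so the path is blocked at N.
Path 2: E ← N → K → H
  N is a fork here and N is conditioned on, so the path is blocked at N.
Path 3: E → U ← X → H
  U is a collider here and neither U nor any of its descendants is conditioned on, so the collider stays closed — the path is blocked at U.
Every path is blocked, so E and H are d-separated given {N}.

Yes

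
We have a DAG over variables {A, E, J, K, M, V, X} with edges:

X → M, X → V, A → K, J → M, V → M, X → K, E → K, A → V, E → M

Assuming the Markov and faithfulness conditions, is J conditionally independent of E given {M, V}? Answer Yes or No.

Enumerating the 5 paths from J to E and testing each for blocking by {M, V}:
Path 1: J → M ← X → K ← E
  K is a collider here and neither K nor any of its descendants is conditioned on, so the collider stays closed — the path is blocked at K.
Path 2: J → M ← X → V ← A → K ← E
  K is a collider here and neither K nor any of its descendants is conditioned on, so the collider stays closed — the path is blocked at K.
Path 3: J → M ← V ← A → K ← E
  V is a chain here and V is conditioned on, so the path is blocked at V.
Path 4: J → M ← V ← X → K ← E
  V is a chain here and V is conditioned on, so the path is blocked at V.
Path 5: J → M ← E
  M is a collider and M is conditioned on, which opens it — no node blocks this path, so it is active.
Since the path J → M ← E is active, J and E are not d-separated given {M, V}.

No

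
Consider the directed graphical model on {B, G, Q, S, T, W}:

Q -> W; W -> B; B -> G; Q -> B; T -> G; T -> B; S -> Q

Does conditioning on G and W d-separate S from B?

2 paths connect S and B; each must be blocked for d-separation to hold:
Path 1: S → Q → W → B
  W is a chain here and W is conditioned on, so the path is blocked at W.
Path 2: S → Q → B
  Q is a chain and Q is not conditioned on — no node blocks this path, so it is active.
Since the path S → Q → B is active, S and B are not d-separated given {G, W}.

No — S and B are not d-separated given {G, W}.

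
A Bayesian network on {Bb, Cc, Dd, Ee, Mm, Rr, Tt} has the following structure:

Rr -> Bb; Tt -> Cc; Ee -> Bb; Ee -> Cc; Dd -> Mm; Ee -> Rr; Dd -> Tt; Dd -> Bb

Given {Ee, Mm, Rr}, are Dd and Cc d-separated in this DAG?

We examine all 3 paths between Dd and Cc:
Path 1: Dd → Tt → Cc
  Tt is a chain and Tt is not conditioned on — no node blocks this path, so it is active.
Path 2: Dd → Bb ← Rr ← Ee → Cc
  Bb is a collider here and neither Bb nor any of its descendants is conditioned on, so the collider stays closed — the path is blocked at Bb.
Path 3: Dd → Bb ← Ee → Cc
  Bb is a collider here and neither Bb nor any of its descendants is conditioned on, so the collider stays closed — the path is blocked at Bb.
Because an active path exists, Dd and Cc are not d-separated.

No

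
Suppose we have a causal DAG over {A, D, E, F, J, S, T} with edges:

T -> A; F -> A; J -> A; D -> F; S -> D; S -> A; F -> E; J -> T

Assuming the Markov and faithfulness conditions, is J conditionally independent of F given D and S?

Enumerating the 4 paths from J to F and testing each for blocking by {D, S}:
Path 1: J → A ← S → D → F
  A is a collider here and neither A nor any of its descendants is conditioned on, so the collider stays closed — the path is blocked at A.
Path 2: J → A ← F
  A is a collider here and neither A nor any of its descendants is conditioned on, so the collider stays closed — the path is blocked at A.
Path 3: J → T → A ← S → D → F
  A is a collider here and neither A nor any of its descendants is conditioned on, so the collider stays closed — the path is blocked at A.
Path 4: J → T → A ← F
  A is a collider here and neither A nor any of its descendants is conditioned on, so the collider stays closed — the path is blocked at A.
All paths are blocked; J ⊥ F | {D, S} holds.

Yes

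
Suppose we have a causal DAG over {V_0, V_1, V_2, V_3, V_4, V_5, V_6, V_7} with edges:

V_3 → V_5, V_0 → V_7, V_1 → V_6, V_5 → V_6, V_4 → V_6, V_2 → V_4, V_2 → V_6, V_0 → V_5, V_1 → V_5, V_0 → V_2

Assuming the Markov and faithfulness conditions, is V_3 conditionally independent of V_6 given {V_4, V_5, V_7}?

4 paths connect V_3 and V_6; each must be blocked for d-separation to hold:
  1. V_3 → V_5 → V_6 — V_5:chain[blocks] ⇒ blocked
  2. V_3 → V_5 ← V_0 → V_2 → V_6 — V_5:collider[open]; V_0:fork[open]; V_2:chain[open] ⇒ active
  3. V_3 → V_5 ← V_0 → V_2 → V_4 → V_6 — V_5:collider[open]; V_0:fork[open]; V_2:chain[open]; V_4:chain[blocks] ⇒ blocked
  4. V_3 → V_5 ← V_1 → V_6 — V_5:collider[open]; V_1:fork[open] ⇒ active
Because an active path exists, V_3 and V_6 are not d-separated.

No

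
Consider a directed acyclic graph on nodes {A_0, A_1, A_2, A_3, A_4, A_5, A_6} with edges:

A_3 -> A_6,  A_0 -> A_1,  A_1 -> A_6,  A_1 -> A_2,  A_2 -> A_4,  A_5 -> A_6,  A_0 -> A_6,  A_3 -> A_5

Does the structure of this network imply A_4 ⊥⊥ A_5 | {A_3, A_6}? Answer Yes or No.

No

There are 4 undirected paths between A_4 and A_5; checking each against the conditioning set {A_3, A_6}:
  1. A_4 ← A_2 ← A_1 ← A_0 → A_6 ← A_3 → A_5 — A_2:chain[open]; A_1:chain[open]; A_0:fork[open]; A_6:collider[open]; A_3:fork[blocks] ⇒ blocked
  2. A_4 ← A_2 ← A_1 ← A_0 → A_6 ← A_5 — A_2:chain[open]; A_1:chain[open]; A_0:fork[open]; A_6:collider[open] ⇒ active
  3. A_4 ← A_2 ← A_1 → A_6 ← A_3 → A_5 — A_2:chain[open]; A_1:fork[open]; A_6:collider[open]; A_3:fork[blocks] ⇒ blocked
  4. A_4 ← A_2 ← A_1 → A_6 ← A_5 — A_2:chain[open]; A_1:fork[open]; A_6:collider[open] ⇒ active
At least one path is unblocked, so d-separation fails.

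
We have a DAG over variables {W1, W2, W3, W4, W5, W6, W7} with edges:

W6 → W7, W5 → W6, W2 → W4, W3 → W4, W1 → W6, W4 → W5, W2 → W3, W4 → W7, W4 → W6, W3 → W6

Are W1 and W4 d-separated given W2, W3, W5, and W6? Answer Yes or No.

No

5 paths connect W1 and W4; each must be blocked for d-separation to hold:
  1. W1 → W6 → W7 ← W4 — W6:chain[blocks]; W7:collider[blocks] ⇒ blocked
  2. W1 → W6 ← W5 ← W4 — W6:collider[open]; W5:chain[blocks] ⇒ blocked
  3. W1 → W6 ← W4 — W6:collider[open] ⇒ active
  4. W1 → W6 ← W3 ← W2 → W4 — W6:collider[open]; W3:chain[blocks]; W2:fork[blocks] ⇒ blocked
  5. W1 → W6 ← W3 → W4 — W6:collider[open]; W3:fork[blocks] ⇒ blocked
Because an active path exists, W1 and W4 are not d-separated.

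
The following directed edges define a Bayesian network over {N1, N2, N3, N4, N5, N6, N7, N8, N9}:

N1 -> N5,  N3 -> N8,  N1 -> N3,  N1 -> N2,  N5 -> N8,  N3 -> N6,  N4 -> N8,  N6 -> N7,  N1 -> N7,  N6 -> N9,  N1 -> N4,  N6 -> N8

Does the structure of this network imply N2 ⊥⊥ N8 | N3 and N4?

We examine all 6 paths between N2 and N8:
  1. N2 ← N1 → N7 ← N6 → N8 — N1:fork[open]; N7:collider[blocks]; N6:fork[open] ⇒ blocked
  2. N2 ← N1 → N7 ← N6 ← N3 → N8 — N1:fork[open]; N7:collider[blocks]; N6:chain[open]; N3:fork[blocks] ⇒ blocked
  3. N2 ← N1 → N4 → N8 — N1:fork[open]; N4:chain[blocks] ⇒ blocked
  4. N2 ← N1 → N3 → N8 — N1:fork[open]; N3:chain[blocks] ⇒ blocked
  5. N2 ← N1 → N3 → N6 → N8 — N1:fork[open]; N3:chain[blocks]; N6:chain[open] ⇒ blocked
  6. N2 ← N1 → N5 → N8 — N1:fork[open]; N5:chain[open] ⇒ active
At least one path is unblocked, so d-separation fails.

No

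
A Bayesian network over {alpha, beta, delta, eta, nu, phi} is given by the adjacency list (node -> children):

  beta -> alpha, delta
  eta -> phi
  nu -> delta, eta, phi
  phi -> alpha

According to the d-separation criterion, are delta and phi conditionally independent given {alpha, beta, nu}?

3 paths connect delta and phi; each must be blocked for d-separation to hold:
Path 1: delta ← beta → alpha ← phi
  beta is a fork here and beta is conditioned on, so the path is blocked at beta.
Path 2: delta ← nu → eta → phi
  nu is a fork here and nu is conditioned on, so the path is blocked at nu.
Path 3: delta ← nu → phi
  nu is a fork here and nu is conditioned on, so the path is blocked at nu.
All paths are blocked; delta ⊥ phi | {alpha, beta, nu} holds.

Yes — delta and phi are d-separated given {alpha, beta, nu}.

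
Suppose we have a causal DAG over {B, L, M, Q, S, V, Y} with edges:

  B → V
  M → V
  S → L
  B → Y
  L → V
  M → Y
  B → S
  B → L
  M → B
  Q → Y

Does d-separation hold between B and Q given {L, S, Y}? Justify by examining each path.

No

We examine all 5 paths between B and Q:
Path 1: B → S → L → V ← M → Y ← Q
  S is a chain here and S is conditioned on, so the path is blocked at S.
Path 2: B ← M → Y ← Q
  M is a fork and M is not conditioned on; Y is a collider and Y is conditioned on, which opens it — no node blocks this path, so it is active.
Path 3: B → Y ← Q
  Y is a collider and Y is conditioned on, which opens it — no node blocks this path, so it is active.
Path 4: B → L → V ← M → Y ← Q
  L is a chain here and L is conditioned on, so the path is blocked at L.
Path 5: B → V ← M → Y ← Q
  V is a collider here and neither V nor any of its descendants is conditioned on, so the collider stays closed — the path is blocked at V.
Because an active path exists, B and Q are not d-separated.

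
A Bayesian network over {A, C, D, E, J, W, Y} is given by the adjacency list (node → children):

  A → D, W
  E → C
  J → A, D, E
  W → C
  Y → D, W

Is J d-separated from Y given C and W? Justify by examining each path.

No — J and Y are not d-separated given {C, W}.

We examine all 6 paths between J and Y:
  1. J → A → D ← Y — A:chain[open]; D:collider[blocks] ⇒ blocked
  2. J → A → W ← Y — A:chain[open]; W:collider[open] ⇒ active
  3. J → E → C ← W ← A → D ← Y — E:chain[open]; C:collider[open]; W:chain[blocks]; A:fork[open]; D:collider[blocks] ⇒ blocked
  4. J → E → C ← W ← Y — E:chain[open]; C:collider[open]; W:chain[blocks] ⇒ blocked
  5. J → D ← A → W ← Y — D:collider[blocks]; A:fork[open]; W:collider[open] ⇒ blocked
  6. J → D ← Y — D:collider[blocks] ⇒ blocked
At least one path is unblocked, so d-separation fails.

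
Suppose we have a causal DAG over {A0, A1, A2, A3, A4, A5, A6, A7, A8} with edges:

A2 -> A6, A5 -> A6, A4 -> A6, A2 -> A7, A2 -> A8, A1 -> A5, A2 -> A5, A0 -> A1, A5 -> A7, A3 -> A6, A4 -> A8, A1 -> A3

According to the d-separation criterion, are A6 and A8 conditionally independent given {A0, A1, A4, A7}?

Enumerating the 6 paths from A6 to A8 and testing each for blocking by {A0, A1, A4, A7}:
Path 1: A6 ← A3 ← A1 → A5 ← A2 → A8
  A1 is a fork here and A1 is conditioned on, so the path is blocked at A1.
Path 2: A6 ← A3 ← A1 → A5 → A7 ← A2 → A8
  A1 is a fork here and A1 is conditioned on, so the path is blocked at A1.
Path 3: A6 ← A4 → A8
  A4 is a fork here and A4 is conditioned on, so the path is blocked at A4.
Path 4: A6 ← A2 → A8
  A2 is a fork and A2 is not conditioned on — no node blocks this path, so it is active.
Path 5: A6 ← A5 ← A2 → A8
  A5 is a chain and A5 is not conditioned on; A2 is a fork and A2 is not conditioned on — no node blocks this path, so it is active.
Path 6: A6 ← A5 → A7 ← A2 → A8
  A5 is a fork and A5 is not conditioned on; A7 is a collider and A7 is conditioned on, which opens it; A2 is a fork and A2 is not conditioned on — no node blocks this path, so it is active.
Since the path A6 ← A2 → A8 is active, A6 and A8 are not d-separated given {A0, A1, A4, A7}.

No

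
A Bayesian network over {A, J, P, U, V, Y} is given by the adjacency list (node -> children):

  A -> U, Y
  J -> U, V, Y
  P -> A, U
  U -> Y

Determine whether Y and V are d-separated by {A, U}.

Enumerating the 4 paths from Y to V and testing each for blocking by {A, U}:
  1. Y ← U ← J → V — U:chain[blocks]; J:fork[open] ⇒ blocked
  2. Y ← J → V — J:fork[open] ⇒ active
  3. Y ← A ← P → U ← J → V — A:chain[blocks]; P:fork[open]; U:collider[open]; J:fork[open] ⇒ blocked
  4. Y ← A → U ← J → V — A:fork[blocks]; U:collider[open]; J:fork[open] ⇒ blocked
At least one path is unblocked, so d-separation fails.

No — Y and V are not d-separated given {A, U}.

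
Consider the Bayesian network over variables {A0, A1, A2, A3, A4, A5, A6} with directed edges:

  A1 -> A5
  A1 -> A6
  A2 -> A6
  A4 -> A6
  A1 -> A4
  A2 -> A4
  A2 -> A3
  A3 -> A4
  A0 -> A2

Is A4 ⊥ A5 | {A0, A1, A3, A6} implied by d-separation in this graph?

Yes — A4 and A5 are d-separated given {A0, A1, A3, A6}.

Enumerating the 4 paths from A4 to A5 and testing each for blocking by {A0, A1, A3, A6}:
Path 1: A4 ← A2 → A6 ← A1 → A5
  A1 is a fork here and A1 is conditioned on, so the path is blocked at A1.
Path 2: A4 ← A3 ← A2 → A6 ← A1 → A5
  A3 is a chain here and A3 is conditioned on, so the path is blocked at A3.
Path 3: A4 ← A1 → A5
  A1 is a fork here and A1 is conditioned on, so the path is blocked at A1.
Path 4: A4 → A6 ← A1 → A5
  A1 is a fork here and A1 is conditioned on, so the path is blocked at A1.
Every path is blocked, so A4 and A5 are d-separated given {A0, A1, A3, A6}.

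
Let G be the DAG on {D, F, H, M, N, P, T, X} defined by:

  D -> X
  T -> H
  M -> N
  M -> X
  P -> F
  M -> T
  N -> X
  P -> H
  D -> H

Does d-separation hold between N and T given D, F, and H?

No

4 paths connect N and T; each must be blocked for d-separation to hold:
Path 1: N → X ← M → T
  X is a collider here and neither X nor any of its descendants is conditioned on, so the collider stays closed — the path is blocked at X.
Path 2: N → X ← D → H ← T
  X is a collider here and neither X nor any of its descendants is conditioned on, so the collider stays closed — the path is blocked at X.
Path 3: N ← M → X ← D → H ← T
  X is a collider here and neither X nor any of its descendants is conditioned on, so the collider stays closed — the path is blocked at X.
Path 4: N ← M → T
  M is a fork and M is not conditioned on — no node blocks this path, so it is active.
Because an active path exists, N and T are not d-separated.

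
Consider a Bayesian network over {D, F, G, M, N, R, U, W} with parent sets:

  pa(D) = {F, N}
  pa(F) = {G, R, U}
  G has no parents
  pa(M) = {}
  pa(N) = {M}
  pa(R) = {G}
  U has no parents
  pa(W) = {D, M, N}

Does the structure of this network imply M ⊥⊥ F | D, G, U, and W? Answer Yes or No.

4 paths connect M and F; each must be blocked for d-separation to hold:
  1. M → W ← N → D ← F — W:collider[open]; N:fork[open]; D:collider[open] ⇒ active
  2. M → W ← D ← F — W:collider[open]; D:chain[blocks] ⇒ blocked
  3. M → N → W ← D ← F — N:chain[open]; W:collider[open]; D:chain[blocks] ⇒ blocked
  4. M → N → D ← F — N:chain[open]; D:collider[open] ⇒ active
Since the path M → W ← N → D ← F is active, M and F are not d-separated given {D, G, U, W}.

No — M and F are not d-separated given {D, G, U, W}.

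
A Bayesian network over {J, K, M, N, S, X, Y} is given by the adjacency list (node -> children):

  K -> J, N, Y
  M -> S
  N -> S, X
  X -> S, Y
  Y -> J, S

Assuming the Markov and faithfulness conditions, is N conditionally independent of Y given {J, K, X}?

There are 6 undirected paths between N and Y; checking each against the conditioning set {J, K, X}:
  1. N ← K → Y — K:fork[blocks] ⇒ blocked
  2. N ← K → J ← Y — K:fork[blocks]; J:collider[open] ⇒ blocked
  3. N → X → Y — X:chain[blocks] ⇒ blocked
  4. N → X → S ← Y — X:chain[blocks]; S:collider[blocks] ⇒ blocked
  5. N → S ← Y — S:collider[blocks] ⇒ blocked
  6. N → S ← X → Y — S:collider[blocks]; X:fork[blocks] ⇒ blocked
All paths are blocked; N ⊥ Y | {J, K, X} holds.

Yes — N and Y are d-separated given {J, K, X}.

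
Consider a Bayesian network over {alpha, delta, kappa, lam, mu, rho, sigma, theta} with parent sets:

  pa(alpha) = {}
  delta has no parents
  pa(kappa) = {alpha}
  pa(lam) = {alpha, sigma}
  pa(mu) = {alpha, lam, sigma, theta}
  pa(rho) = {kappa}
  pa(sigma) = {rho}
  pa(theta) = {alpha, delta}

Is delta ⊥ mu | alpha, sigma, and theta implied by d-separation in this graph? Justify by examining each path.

Enumerating the 6 paths from delta to mu and testing each for blocking by {alpha, sigma, theta}:
Path 1: delta → theta ← alpha → lam ← sigma → mu
  alpha is a fork here and alpha is conditioned on, so the path is blocked at alpha.
Path 2: delta → theta ← alpha → lam → mu
  alpha is a fork here and alpha is conditioned on, so the path is blocked at alpha.
Path 3: delta → theta ← alpha → kappa → rho → sigma → lam → mu
  alpha is a fork here and alpha is conditioned on, so the path is blocked at alpha.
Path 4: delta → theta ← alpha → kappa → rho → sigma → mu
  alpha is a fork here and alpha is conditioned on, so the path is blocked at alpha.
Path 5: delta → theta ← alpha → mu
  alpha is a fork here and alpha is conditioned on, so the path is blocked at alpha.
Path 6: delta → theta → mu
  theta is a chain here and theta is conditioned on, so the path is blocked at theta.
All paths are blocked; delta ⊥ mu | {alpha, sigma, theta} holds.

Yes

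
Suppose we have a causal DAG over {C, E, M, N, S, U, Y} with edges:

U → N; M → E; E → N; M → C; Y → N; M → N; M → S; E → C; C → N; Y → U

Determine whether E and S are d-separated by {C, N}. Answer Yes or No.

Enumerating the 5 paths from E to S and testing each for blocking by {C, N}:
Path 1: E → C → N ← M → S
  C is a chain here and C is conditioned on, so the path is blocked at C.
Path 2: E → C ← M → S
  C is a collider and C is conditioned on, which opens it; M is a fork and M is not conditioned on — no node blocks this path, so it is active.
Path 3: E → N ← C ← M → S
  C is a chain here and C is conditioned on, so the path is blocked at C.
Path 4: E → N ← M → S
  N is a collider and N is conditioned on, which opens it; M is a fork and M is not conditioned on — no node blocks this path, so it is active.
Path 5: E ← M → S
  M is a fork and M is not conditioned on — no node blocks this path, so it is active.
Because an active path exists, E and S are not d-separated.

No — E and S are not d-separated given {C, N}.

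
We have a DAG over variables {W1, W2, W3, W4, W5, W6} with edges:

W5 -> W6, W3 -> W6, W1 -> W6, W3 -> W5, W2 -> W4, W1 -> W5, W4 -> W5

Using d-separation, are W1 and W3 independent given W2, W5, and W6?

No

There are 4 undirected paths between W1 and W3; checking each against the conditioning set {W2, W5, W6}:
Path 1: W1 → W6 ← W3
  W6 is a collider and W6 is conditioned on, which opens it — no node blocks this path, so it is active.
Path 2: W1 → W6 ← W5 ← W3
  W5 is a chain here and W5 is conditioned on, so the path is blocked at W5.
Path 3: W1 → W5 → W6 ← W3
  W5 is a chain here and W5 is conditioned on, so the path is blocked at W5.
Path 4: W1 → W5 ← W3
  W5 is a collider and W5 is conditioned on, which opens it — no node blocks this path, so it is active.
At least one path is unblocked, so d-separation fails.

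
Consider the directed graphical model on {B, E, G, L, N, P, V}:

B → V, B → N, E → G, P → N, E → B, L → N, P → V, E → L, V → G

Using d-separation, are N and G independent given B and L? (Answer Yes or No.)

Enumerating the 6 paths from N to G and testing each for blocking by {B, L}:
  1. N ← L ← E → G — L:chain[blocks]; E:fork[open] ⇒ blocked
  2. N ← L ← E → B → V → G — L:chain[blocks]; E:fork[open]; B:chain[blocks]; V:chain[open] ⇒ blocked
  3. N ← P → V → G — P:fork[open]; V:chain[open] ⇒ active
  4. N ← P → V ← B ← E → G — P:fork[open]; V:collider[blocks]; B:chain[blocks]; E:fork[open] ⇒ blocked
  5. N ← B → V → G — B:fork[blocks]; V:chain[open] ⇒ blocked
  6. N ← B ← E → G — B:chain[blocks]; E:fork[open] ⇒ blocked
At least one path is unblocked, so d-separation fails.

No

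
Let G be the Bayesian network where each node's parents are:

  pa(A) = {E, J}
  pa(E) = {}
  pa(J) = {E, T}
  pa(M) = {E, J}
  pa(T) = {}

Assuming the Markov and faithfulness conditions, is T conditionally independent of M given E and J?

We examine all 3 paths between T and M:
  1. T → J ← E → M — J:collider[open]; E:fork[blocks] ⇒ blocked
  2. T → J → A ← E → M — J:chain[blocks]; A:collider[blocks]; E:fork[blocks] ⇒ blocked
  3. T → J → M — J:chain[blocks] ⇒ blocked
Every path is blocked, so T and M are d-separated given {E, J}.

Yes — T and M are d-separated given {E, J}.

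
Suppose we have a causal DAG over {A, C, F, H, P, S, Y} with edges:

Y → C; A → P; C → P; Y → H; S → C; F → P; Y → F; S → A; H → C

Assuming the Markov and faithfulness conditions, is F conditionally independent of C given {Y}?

Enumerating the 4 paths from F to C and testing each for blocking by {Y}:
Path 1: F ← Y → H → C
  Y is a fork here and Y is conditioned on, so the path is blocked at Y.
Path 2: F ← Y → C
  Y is a fork here and Y is conditioned on, so the path is blocked at Y.
Path 3: F → P ← C
  P is a collider here and neither P nor any of its descendants is conditioned on, so the collider stays closed — the path is blocked at P.
Path 4: F → P ← A ← S → C
  P is a collider here and neither P nor any of its descendants is conditioned on, so the collider stays closed — the path is blocked at P.
Every path is blocked, so F and C are d-separated given {Y}.

Yes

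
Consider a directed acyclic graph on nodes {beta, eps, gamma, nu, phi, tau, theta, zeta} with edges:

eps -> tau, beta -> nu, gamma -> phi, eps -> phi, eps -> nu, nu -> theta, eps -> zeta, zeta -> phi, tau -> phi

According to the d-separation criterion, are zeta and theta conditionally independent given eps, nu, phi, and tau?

Yes — zeta and theta are d-separated given {eps, nu, phi, tau}.

3 paths connect zeta and theta; each must be blocked for d-separation to hold:
Path 1: zeta → phi ← tau ← eps → nu → theta
  tau is a chain here and tau is conditioned on, so the path is blocked at tau.
Path 2: zeta → phi ← eps → nu → theta
  eps is a fork here and eps is conditioned on, so the path is blocked at eps.
Path 3: zeta ← eps → nu → theta
  eps is a fork here and eps is conditioned on, so the path is blocked at eps.
Every path is blocked, so zeta and theta are d-separated given {eps, nu, phi, tau}.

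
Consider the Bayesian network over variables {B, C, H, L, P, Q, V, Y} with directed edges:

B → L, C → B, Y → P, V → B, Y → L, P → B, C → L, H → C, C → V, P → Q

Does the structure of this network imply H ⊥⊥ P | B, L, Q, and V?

6 paths connect H and P; each must be blocked for d-separation to hold:
Path 1: H → C → L ← B ← P
  B is a chain here and B is conditioned on, so the path is blocked at B.
Path 2: H → C → L ← Y → P
  C is a chain and C is not conditioned on; L is a collider and L is conditioned on, which opens it; Y is a fork and Y is not conditioned on — no node blocks this path, so it is active.
Path 3: H → C → V → B → L ← Y → P
  V is a chain here and V is conditioned on, so the path is blocked at V.
Path 4: H → C → V → B ← P
  V is a chain here and V is conditioned on, so the path is blocked at V.
Path 5: H → C → B → L ← Y → P
  B is a chain here and B is conditioned on, so the path is blocked at B.
Path 6: H → C → B ← P
  C is a chain and C is not conditioned on; B is a collider and B is conditioned on, which opens it — no node blocks this path, so it is active.
At least one path is unblocked, so d-separation fails.

No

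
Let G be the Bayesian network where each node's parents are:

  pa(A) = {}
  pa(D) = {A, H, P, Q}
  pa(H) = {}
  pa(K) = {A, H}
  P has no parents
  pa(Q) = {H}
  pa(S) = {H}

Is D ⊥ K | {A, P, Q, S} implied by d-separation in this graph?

Enumerating the 3 paths from D to K and testing each for blocking by {A, P, Q, S}:
Path 1: D ← A → K
  A is a fork here and A is conditioned on, so the path is blocked at A.
Path 2: D ← Q ← H → K
  Q is a chain here and Q is conditioned on, so the path is blocked at Q.
Path 3: D ← H → K
  H is a fork and H is not conditioned on — no node blocks this path, so it is active.
Because an active path exists, D and K are not d-separated.

No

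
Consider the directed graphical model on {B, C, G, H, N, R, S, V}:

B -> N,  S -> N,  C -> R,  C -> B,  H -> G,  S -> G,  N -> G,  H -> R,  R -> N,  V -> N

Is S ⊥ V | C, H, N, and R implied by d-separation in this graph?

Enumerating the 4 paths from S to V and testing each for blocking by {C, H, N, R}:
Path 1: S → G ← H → R ← C → B → N ← V
  G is a collider here and neither G nor any of its descendants is conditioned on, so the collider stays closed — the path is blocked at G.
Path 2: S → G ← H → R → N ← V
  G is a collider here and neither G nor any of its descendants is conditioned on, so the collider stays closed — the path is blocked at G.
Path 3: S → G ← N ← V
  G is a collider here and neither G nor any of its descendants is conditioned on, so the collider stays closed — the path is blocked at G.
Path 4: S → N ← V
  N is a collider and N is conditioned on, which opens it — no node blocks this path, so it is active.
At least one path is unblocked, so d-separation fails.

No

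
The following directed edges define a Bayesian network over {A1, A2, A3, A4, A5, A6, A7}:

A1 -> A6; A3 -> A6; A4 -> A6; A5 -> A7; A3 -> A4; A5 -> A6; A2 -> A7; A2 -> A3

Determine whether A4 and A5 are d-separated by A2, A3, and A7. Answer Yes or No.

We examine all 4 paths between A4 and A5:
  1. A4 → A6 ← A3 ← A2 → A7 ← A5 — A6:collider[blocks]; A3:chain[blocks]; A2:fork[blocks]; A7:collider[open] ⇒ blocked
  2. A4 → A6 ← A5 — A6:collider[blocks] ⇒ blocked
  3. A4 ← A3 → A6 ← A5 — A3:fork[blocks]; A6:collider[blocks] ⇒ blocked
  4. A4 ← A3 ← A2 → A7 ← A5 — A3:chain[blocks]; A2:fork[blocks]; A7:collider[open] ⇒ blocked
Since every path is blocked, d-separation holds.

Yes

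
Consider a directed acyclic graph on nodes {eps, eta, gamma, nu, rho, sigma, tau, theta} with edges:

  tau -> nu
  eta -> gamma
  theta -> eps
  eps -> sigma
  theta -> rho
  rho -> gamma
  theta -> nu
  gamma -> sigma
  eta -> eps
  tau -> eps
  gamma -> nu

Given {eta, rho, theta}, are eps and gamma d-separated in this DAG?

Yes

There are 6 undirected paths between eps and gamma; checking each against the conditioning set {eta, rho, theta}:
Path 1: eps ← eta → gamma
  eta is a fork here and eta is conditioned on, so the path is blocked at eta.
Path 2: eps → sigma ← gamma
  sigma is a collider here and neither sigma nor any of its descendants is conditioned on, so the collider stays closed — the path is blocked at sigma.
Path 3: eps ← tau → nu ← gamma
  nu is a collider here and neither nu nor any of its descendants is conditioned on, so the collider stays closed — the path is blocked at nu.
Path 4: eps ← tau → nu ← theta → rho → gamma
  nu is a collider here and neither nu nor any of its descendants is conditioned on, so the collider stays closed — the path is blocked at nu.
Path 5: eps ← theta → nu ← gamma
  theta is a fork here and theta is conditioned on, so the path is blocked at theta.
Path 6: eps ← theta → rho → gamma
  theta is a fork here and theta is conditioned on, so the path is blocked at theta.
Since every path is blocked, d-separation holds.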